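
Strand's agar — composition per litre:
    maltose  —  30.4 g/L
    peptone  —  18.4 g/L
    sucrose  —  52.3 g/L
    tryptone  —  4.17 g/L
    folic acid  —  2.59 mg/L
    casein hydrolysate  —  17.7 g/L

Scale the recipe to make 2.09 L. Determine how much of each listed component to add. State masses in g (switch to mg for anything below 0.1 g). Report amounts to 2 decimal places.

maltose 63.54 g; peptone 38.46 g; sucrose 109.31 g; tryptone 8.72 g; folic acid 5.41 mg; casein hydrolysate 36.99 g

Working volume: 2.09 L.
maltose: 30.4 g/L × 2.09 L = 63.54 g
peptone: 18.4 g/L × 2.09 L = 38.46 g
sucrose: 52.3 g/L × 2.09 L = 109.31 g
tryptone: 4.17 g/L × 2.09 L = 8.72 g
folic acid: 2.59 mg/L × 2.09 L = 5.41 mg
casein hydrolysate: 17.7 g/L × 2.09 L = 36.99 g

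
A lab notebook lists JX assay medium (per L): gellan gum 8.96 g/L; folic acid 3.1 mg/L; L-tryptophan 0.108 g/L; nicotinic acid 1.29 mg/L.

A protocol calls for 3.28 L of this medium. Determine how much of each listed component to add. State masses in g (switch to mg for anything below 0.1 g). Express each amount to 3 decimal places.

Scale factor relative to 1 L: 3.28.
gellan gum: 8.96 g/L × 3.28 L = 29.389 g
folic acid: 3.1 mg/L × 3.28 L = 10.168 mg
L-tryptophan: 0.108 g/L × 3.28 L = 0.354 g
nicotinic acid: 1.29 mg/L × 3.28 L = 4.231 mg

gellan gum 29.389 g; folic acid 10.168 mg; L-tryptophan 0.354 g; nicotinic acid 4.231 mg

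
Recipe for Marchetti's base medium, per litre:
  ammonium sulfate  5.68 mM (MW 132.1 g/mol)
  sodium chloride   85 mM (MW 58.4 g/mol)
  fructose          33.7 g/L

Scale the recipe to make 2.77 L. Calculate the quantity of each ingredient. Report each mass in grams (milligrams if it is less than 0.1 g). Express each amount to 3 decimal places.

ammonium sulfate 2.078 g; sodium chloride 13.750 g; fructose 93.349 g

Working volume: 2.77 L.
ammonium sulfate: 5.68 mmol/L × 132.1 g/mol × 2.77 L ÷ 1000 = 2.078 g
sodium chloride: 85 mmol/L × 58.4 g/mol × 2.77 L ÷ 1000 = 13.750 g
fructose: 33.7 g/L × 2.77 L = 93.349 g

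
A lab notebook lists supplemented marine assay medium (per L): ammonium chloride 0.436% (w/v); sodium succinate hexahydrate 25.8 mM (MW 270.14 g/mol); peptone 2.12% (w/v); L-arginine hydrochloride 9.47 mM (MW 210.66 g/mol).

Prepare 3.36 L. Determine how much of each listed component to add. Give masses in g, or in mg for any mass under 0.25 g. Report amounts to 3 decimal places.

Scale factor relative to 1 L: 3.36.
ammonium chloride: 0.436% w/v = 4.36 g/L → 4.36 × 3.36 L = 14.650 g
sodium succinate hexahydrate: 25.8 mmol/L × 270.14 g/mol × 3.36 L ÷ 1000 = 23.418 g
peptone: 2.12 g per 100 mL × 3360 mL ÷ 100 = 71.232 g
L-arginine hydrochloride: 9.47 mmol/L × 210.66 g/mol × 3.36 L ÷ 1000 = 6.703 g

ammonium chloride 14.650 g; sodium succinate hexahydrate 23.418 g; peptone 71.232 g; L-arginine hydrochloride 6.703 g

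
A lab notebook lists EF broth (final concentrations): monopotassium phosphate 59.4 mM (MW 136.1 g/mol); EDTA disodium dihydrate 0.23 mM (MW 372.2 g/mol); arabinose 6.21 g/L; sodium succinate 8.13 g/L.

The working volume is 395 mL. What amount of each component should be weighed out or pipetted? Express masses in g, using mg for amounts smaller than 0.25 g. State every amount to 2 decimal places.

Working volume: 395 mL = 0.395 L.
monopotassium phosphate: 59.4 mmol/L × 136.1 g/mol × 0.395 L ÷ 1000 = 3.19 g
EDTA disodium dihydrate: 0.23 mmol/L × 372.2 mg/mmol × 0.395 L = 33.81 mg
arabinose: 6.21 g/L × 0.395 L = 2.45 g
sodium succinate: 8.13 g/L × 0.395 L = 3.21 g

monopotassium phosphate 3.19 g; EDTA disodium dihydrate 33.81 mg; arabinose 2.45 g; sodium succinate 3.21 g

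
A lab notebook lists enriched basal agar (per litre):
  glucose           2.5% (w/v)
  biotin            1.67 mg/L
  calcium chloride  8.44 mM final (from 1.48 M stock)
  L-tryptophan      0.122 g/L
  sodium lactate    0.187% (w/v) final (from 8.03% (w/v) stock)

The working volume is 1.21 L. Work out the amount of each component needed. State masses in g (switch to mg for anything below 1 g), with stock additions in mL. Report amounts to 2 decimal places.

Working volume: 1.21 L.
glucose: 2.5% w/v = 25 g/L → 25 × 1.21 L = 30.25 g
biotin: 1.67 mg/L × 1.21 L = 2.02 mg
calcium chloride: V = C2·V2/C1 = 8.44 mM × 1210 mL ÷ 1480 mM = 6.90 mL
L-tryptophan: 0.122 g/L × 1.21 L = 0.14762 g = 147.62 mg
sodium lactate: V = C2·V2/C1 = 0.187% ÷ 8.03% × 1210 mL = 28.18 mL

glucose 30.25 g; biotin 2.02 mg; calcium chloride 6.90 mL; L-tryptophan 147.62 mg; sodium lactate 28.18 mL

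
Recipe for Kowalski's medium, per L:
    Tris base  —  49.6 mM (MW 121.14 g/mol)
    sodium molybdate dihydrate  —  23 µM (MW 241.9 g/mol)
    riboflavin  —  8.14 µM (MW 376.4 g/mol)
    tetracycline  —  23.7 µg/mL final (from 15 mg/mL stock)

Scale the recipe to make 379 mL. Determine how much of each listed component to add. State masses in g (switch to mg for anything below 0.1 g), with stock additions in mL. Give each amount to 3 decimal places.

Tris base 2.277 g; sodium molybdate dihydrate 2.109 mg; riboflavin 1.161 mg; tetracycline 0.599 mL

Scale factor relative to 1 L: 0.379.
Tris base: 49.6 mmol/L × 121.14 g/mol × 0.379 L ÷ 1000 = 2.277 g
sodium molybdate dihydrate: 23 µmol/L × 241.9 g/mol × 0.379 L ÷ 1000 = 2.109 mg
riboflavin: 8.14 µmol/L × 376.4 g/mol × 0.379 L ÷ 1000 = 1.161 mg
tetracycline: C1V1 = C2V2 → 23.7 µg/mL × 379 mL ÷ 15000 µg/mL = 0.599 mL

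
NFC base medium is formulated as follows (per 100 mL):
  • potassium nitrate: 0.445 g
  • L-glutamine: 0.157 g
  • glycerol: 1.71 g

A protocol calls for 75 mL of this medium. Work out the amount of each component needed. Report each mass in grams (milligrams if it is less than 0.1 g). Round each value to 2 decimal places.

Scale factor = 75 mL / 100 mL = 0.75.
potassium nitrate: 0.445 g × (75 mL / 100 mL) = 0.33 g
L-glutamine: 0.157 g × (75 mL / 100 mL) = 0.12 g
glycerol: 1.71 g × (75 mL / 100 mL) = 1.28 g

potassium nitrate 0.33 g; L-glutamine 0.12 g; glycerol 1.28 g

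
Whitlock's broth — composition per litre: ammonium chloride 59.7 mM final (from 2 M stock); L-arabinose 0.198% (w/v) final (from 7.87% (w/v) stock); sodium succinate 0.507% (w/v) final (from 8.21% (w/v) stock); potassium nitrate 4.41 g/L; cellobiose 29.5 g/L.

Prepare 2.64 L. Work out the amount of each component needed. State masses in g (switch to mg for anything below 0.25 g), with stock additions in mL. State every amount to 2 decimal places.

Scale factor relative to 1 L: 2.64.
ammonium chloride: dilute stock: 59.7 mM × 2640 mL ÷ 2000 mM = 78.80 mL
L-arabinose: V = C2·V2/C1 = 0.198% ÷ 7.87% × 2640 mL = 66.42 mL
sodium succinate: dilute stock: 0.507% ÷ 8.21% × 2640 mL = 163.03 mL
potassium nitrate: 4.41 g/L × 2.64 L = 11.64 g
cellobiose: 29.5 g/L × 2.64 L = 77.88 g

ammonium chloride 78.80 mL; L-arabinose 66.42 mL; sodium succinate 163.03 mL; potassium nitrate 11.64 g; cellobiose 77.88 g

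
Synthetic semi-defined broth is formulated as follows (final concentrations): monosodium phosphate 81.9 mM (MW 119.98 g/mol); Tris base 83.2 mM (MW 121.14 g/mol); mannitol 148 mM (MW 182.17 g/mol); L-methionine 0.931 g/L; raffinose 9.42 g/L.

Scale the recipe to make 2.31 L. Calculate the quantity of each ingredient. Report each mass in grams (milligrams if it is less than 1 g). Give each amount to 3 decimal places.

Working volume: 2.31 L.
monosodium phosphate: 81.9 mmol/L × 119.98 g/mol × 2.31 L ÷ 1000 = 22.699 g
Tris base: 83.2 mmol/L × 121.14 g/mol × 2.31 L ÷ 1000 = 23.282 g
mannitol: 148 mmol/L × 182.17 g/mol × 2.31 L ÷ 1000 = 62.280 g
L-methionine: 0.931 g/L × 2.31 L = 2.151 g
raffinose: 9.42 g/L × 2.31 L = 21.760 g

monosodium phosphate 22.699 g; Tris base 23.282 g; mannitol 62.280 g; L-methionine 2.151 g; raffinose 21.760 g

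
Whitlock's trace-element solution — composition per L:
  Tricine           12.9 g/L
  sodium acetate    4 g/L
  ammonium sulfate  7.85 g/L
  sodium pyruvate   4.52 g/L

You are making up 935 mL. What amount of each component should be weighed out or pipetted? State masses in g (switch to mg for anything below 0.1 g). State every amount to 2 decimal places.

Tricine 12.06 g; sodium acetate 3.74 g; ammonium sulfate 7.34 g; sodium pyruvate 4.23 g

Working volume: 935 mL = 0.935 L.
Tricine: 12.9 g/L × 0.935 L = 12.06 g
sodium acetate: 4 g/L × 0.935 L = 3.74 g
ammonium sulfate: 7.85 g/L × 0.935 L = 7.34 g
sodium pyruvate: 4.52 g/L × 0.935 L = 4.23 g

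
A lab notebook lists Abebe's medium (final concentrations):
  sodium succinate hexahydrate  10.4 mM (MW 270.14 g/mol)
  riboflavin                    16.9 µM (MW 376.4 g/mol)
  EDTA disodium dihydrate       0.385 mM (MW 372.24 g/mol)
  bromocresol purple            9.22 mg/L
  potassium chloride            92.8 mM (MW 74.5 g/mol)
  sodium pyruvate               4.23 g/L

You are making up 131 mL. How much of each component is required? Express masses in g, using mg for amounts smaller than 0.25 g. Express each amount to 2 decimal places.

sodium succinate hexahydrate 0.37 g; riboflavin 0.83 mg; EDTA disodium dihydrate 18.77 mg; bromocresol purple 1.21 mg; potassium chloride 0.91 g; sodium pyruvate 0.55 g

Working volume: 131 mL = 0.131 L.
sodium succinate hexahydrate: 10.4 mmol/L × 270.14 g/mol × 0.131 L ÷ 1000 = 0.37 g
riboflavin: 16.9 µmol/L × 376.4 g/mol × 0.131 L ÷ 1000 = 0.83 mg
EDTA disodium dihydrate: 0.385 mmol/L × 372.24 mg/mmol × 0.131 L = 18.77 mg
bromocresol purple: 9.22 mg/L × 0.131 L = 1.21 mg
potassium chloride: 92.8 mmol/L × 74.5 g/mol × 0.131 L ÷ 1000 = 0.91 g
sodium pyruvate: 4.23 g/L × 0.131 L = 0.55 g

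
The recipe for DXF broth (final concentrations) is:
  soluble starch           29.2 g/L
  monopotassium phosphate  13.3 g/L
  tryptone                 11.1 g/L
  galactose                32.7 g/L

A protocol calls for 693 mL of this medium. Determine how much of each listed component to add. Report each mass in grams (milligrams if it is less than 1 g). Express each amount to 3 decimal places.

Scale factor relative to 1 L: 0.693.
soluble starch: 29.2 g/L × 0.693 L = 20.236 g
monopotassium phosphate: 13.3 g/L × 0.693 L = 9.217 g
tryptone: 11.1 g/L × 0.693 L = 7.692 g
galactose: 32.7 g/L × 0.693 L = 22.661 g

soluble starch 20.236 g; monopotassium phosphate 9.217 g; tryptone 7.692 g; galactose 22.661 g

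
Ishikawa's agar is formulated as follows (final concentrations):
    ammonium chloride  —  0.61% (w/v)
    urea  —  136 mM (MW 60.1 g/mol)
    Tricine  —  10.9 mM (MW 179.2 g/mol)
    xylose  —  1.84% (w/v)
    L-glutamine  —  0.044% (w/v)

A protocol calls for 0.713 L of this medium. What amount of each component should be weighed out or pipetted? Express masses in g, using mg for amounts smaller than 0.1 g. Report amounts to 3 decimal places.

ammonium chloride 4.349 g; urea 5.828 g; Tricine 1.393 g; xylose 13.119 g; L-glutamine 0.314 g

Working volume: 0.713 L.
ammonium chloride: 0.61% w/v = 6.1 g/L → 6.1 × 0.713 L = 4.349 g
urea: 136 mmol/L × 60.1 g/mol × 0.713 L ÷ 1000 = 5.828 g
Tricine: 10.9 mmol/L × 179.2 g/mol × 0.713 L ÷ 1000 = 1.393 g
xylose: 1.84% w/v = 18.4 g/L → 18.4 × 0.713 L = 13.119 g
L-glutamine: 0.044% w/v = 0.44 g/L → 0.44 × 0.713 L = 0.314 g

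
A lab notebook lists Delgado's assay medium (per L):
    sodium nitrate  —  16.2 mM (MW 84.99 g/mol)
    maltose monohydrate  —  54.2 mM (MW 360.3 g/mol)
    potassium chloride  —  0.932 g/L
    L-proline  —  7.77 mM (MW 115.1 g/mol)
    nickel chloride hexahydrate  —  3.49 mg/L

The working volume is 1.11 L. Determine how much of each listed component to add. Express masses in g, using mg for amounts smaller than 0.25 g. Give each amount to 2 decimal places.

sodium nitrate 1.53 g; maltose monohydrate 21.68 g; potassium chloride 1.03 g; L-proline 0.99 g; nickel chloride hexahydrate 3.87 mg

Working volume: 1.11 L.
sodium nitrate: 16.2 mmol/L × 84.99 g/mol × 1.11 L ÷ 1000 = 1.53 g
maltose monohydrate: 54.2 mmol/L × 360.3 g/mol × 1.11 L ÷ 1000 = 21.68 g
potassium chloride: 0.932 g/L × 1.11 L = 1.03 g
L-proline: 7.77 mmol/L × 115.1 g/mol × 1.11 L ÷ 1000 = 0.99 g
nickel chloride hexahydrate: 3.49 mg/L × 1.11 L = 3.87 mg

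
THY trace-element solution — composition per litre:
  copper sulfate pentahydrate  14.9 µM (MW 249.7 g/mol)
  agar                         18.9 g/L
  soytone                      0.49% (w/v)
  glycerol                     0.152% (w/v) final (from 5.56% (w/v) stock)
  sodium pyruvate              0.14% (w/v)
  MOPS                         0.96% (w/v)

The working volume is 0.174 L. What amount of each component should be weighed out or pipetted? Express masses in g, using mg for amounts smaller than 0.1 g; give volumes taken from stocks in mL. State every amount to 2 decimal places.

copper sulfate pentahydrate 0.65 mg; agar 3.29 g; soytone 0.85 g; glycerol 4.76 mL; sodium pyruvate 0.24 g; MOPS 1.67 g

Working volume: 0.174 L.
copper sulfate pentahydrate: 14.9 µmol/L × 249.7 g/mol × 0.174 L ÷ 1000 = 0.65 mg
agar: 18.9 g/L × 0.174 L = 3.29 g
soytone: 0.49% w/v = 4.9 g/L → 4.9 × 0.174 L = 0.85 g
glycerol: V = C2·V2/C1 = 0.152% ÷ 5.56% × 174 mL = 4.76 mL
sodium pyruvate: 0.14% w/v = 1.4 g/L → 1.4 × 0.174 L = 0.24 g
MOPS: 0.96% w/v = 9.6 g/L → 9.6 × 0.174 L = 1.67 g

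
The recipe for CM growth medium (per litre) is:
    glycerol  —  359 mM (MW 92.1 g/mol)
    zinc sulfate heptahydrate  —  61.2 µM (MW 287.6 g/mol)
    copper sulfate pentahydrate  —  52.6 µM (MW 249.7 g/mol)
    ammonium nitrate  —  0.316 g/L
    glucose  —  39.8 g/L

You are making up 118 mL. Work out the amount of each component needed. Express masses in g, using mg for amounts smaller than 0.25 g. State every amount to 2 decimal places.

glycerol 3.90 g; zinc sulfate heptahydrate 2.08 mg; copper sulfate pentahydrate 1.55 mg; ammonium nitrate 37.29 mg; glucose 4.70 g

Working volume: 118 mL = 0.118 L.
glycerol: 359 mmol/L × 92.1 g/mol × 0.118 L ÷ 1000 = 3.90 g
zinc sulfate heptahydrate: 61.2 µmol/L × 287.6 g/mol × 0.118 L ÷ 1000 = 2.08 mg
copper sulfate pentahydrate: 52.6 µmol/L × 249.7 g/mol × 0.118 L ÷ 1000 = 1.55 mg
ammonium nitrate: 0.316 g/L × 0.118 L = 0.037288 g = 37.29 mg
glucose: 39.8 g/L × 0.118 L = 4.70 g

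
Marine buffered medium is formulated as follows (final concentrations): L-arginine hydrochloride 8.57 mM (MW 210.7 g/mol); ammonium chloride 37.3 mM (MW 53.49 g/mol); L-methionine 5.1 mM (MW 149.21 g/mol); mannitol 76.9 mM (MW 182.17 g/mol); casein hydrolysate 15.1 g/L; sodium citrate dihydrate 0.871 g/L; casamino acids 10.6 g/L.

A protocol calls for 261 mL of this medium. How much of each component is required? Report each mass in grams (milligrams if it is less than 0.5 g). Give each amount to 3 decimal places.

Target volume = 261 mL = 0.261 L.
L-arginine hydrochloride: 8.57 mmol/L × 210.7 mg/mmol × 0.261 L = 471.287 mg
ammonium chloride: 37.3 mmol/L × 53.49 g/mol × 0.261 L ÷ 1000 = 0.521 g
L-methionine: 5.1 mmol/L × 149.21 mg/mmol × 0.261 L = 198.613 mg
mannitol: 76.9 mmol/L × 182.17 g/mol × 0.261 L ÷ 1000 = 3.656 g
casein hydrolysate: 15.1 g/L × 0.261 L = 3.941 g
sodium citrate dihydrate: 0.871 g/L × 0.261 L = 0.227331 g = 227.331 mg
casamino acids: 10.6 g/L × 0.261 L = 2.767 g

L-arginine hydrochloride 471.287 mg; ammonium chloride 0.521 g; L-methionine 198.613 mg; mannitol 3.656 g; casein hydrolysate 3.941 g; sodium citrate dihydrate 227.331 mg; casamino acids 2.767 g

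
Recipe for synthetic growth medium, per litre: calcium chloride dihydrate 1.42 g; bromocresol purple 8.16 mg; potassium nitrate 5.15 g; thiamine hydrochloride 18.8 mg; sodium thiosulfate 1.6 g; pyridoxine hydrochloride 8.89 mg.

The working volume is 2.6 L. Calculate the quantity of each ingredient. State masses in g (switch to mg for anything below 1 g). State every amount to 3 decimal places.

calcium chloride dihydrate 3.692 g; bromocresol purple 21.216 mg; potassium nitrate 13.390 g; thiamine hydrochloride 48.880 mg; sodium thiosulfate 4.160 g; pyridoxine hydrochloride 23.114 mg

Scale factor = 2600 mL / 1000 mL = 2.6.
calcium chloride dihydrate: 1.42 g × (2600 mL / 1000 mL) = 3.692 g
bromocresol purple: 8.16 mg × (2600 mL / 1000 mL) = 21.216 mg
potassium nitrate: 5.15 g × (2600 mL / 1000 mL) = 13.390 g
thiamine hydrochloride: 18.8 mg × (2600 mL / 1000 mL) = 48.880 mg
sodium thiosulfate: 1.6 g × (2600 mL / 1000 mL) = 4.160 g
pyridoxine hydrochloride: 8.89 mg × (2600 mL / 1000 mL) = 23.114 mg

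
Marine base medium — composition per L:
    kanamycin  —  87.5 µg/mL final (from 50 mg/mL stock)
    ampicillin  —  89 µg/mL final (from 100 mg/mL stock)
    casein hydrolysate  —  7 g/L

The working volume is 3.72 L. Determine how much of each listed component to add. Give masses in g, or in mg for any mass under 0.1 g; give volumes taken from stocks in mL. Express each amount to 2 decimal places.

kanamycin 6.51 mL; ampicillin 3.31 mL; casein hydrolysate 26.04 g

Working volume: 3.72 L.
kanamycin: V = C2·V2/C1 = 87.5 µg/mL × 3720 mL ÷ 50000 µg/mL = 6.51 mL
ampicillin: V = C2·V2/C1 = 89 µg/mL × 3720 mL ÷ 100000 µg/mL = 3.31 mL
casein hydrolysate: 7 g/L × 3.72 L = 26.04 g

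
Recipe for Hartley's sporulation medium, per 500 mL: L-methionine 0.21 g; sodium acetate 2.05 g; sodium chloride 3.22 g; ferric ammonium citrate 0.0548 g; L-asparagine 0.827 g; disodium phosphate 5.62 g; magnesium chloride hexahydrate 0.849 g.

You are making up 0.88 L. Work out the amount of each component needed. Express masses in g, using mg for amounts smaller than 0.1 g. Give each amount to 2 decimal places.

Ratio of target to recipe volume: 880 / 500 = 1.76.
L-methionine: 0.21 g × (880 mL / 500 mL) = 0.37 g
sodium acetate: 2.05 g × (880 mL / 500 mL) = 3.61 g
sodium chloride: 3.22 g × (880 mL / 500 mL) = 5.67 g
ferric ammonium citrate: 0.0548 g × (880 mL / 500 mL) = 0.096448 g = 96.45 mg
L-asparagine: 0.827 g × (880 mL / 500 mL) = 1.46 g
disodium phosphate: 5.62 g × (880 mL / 500 mL) = 9.89 g
magnesium chloride hexahydrate: 0.849 g × (880 mL / 500 mL) = 1.49 g

L-methionine 0.37 g; sodium acetate 3.61 g; sodium chloride 5.67 g; ferric ammonium citrate 96.45 mg; L-asparagine 1.46 g; disodium phosphate 9.89 g; magnesium chloride hexahydrate 1.49 g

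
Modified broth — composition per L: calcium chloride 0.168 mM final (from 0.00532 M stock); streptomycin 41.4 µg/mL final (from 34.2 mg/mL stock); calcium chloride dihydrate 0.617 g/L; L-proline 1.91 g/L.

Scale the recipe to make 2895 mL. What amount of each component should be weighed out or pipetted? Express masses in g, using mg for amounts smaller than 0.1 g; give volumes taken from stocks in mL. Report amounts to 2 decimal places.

calcium chloride 91.42 mL; streptomycin 3.50 mL; calcium chloride dihydrate 1.79 g; L-proline 5.53 g

Working volume: 2895 mL = 2.895 L.
calcium chloride: C1V1 = C2V2 → 0.168 mM × 2895 mL ÷ 5.32 mM = 91.42 mL
streptomycin: dilute stock: 41.4 µg/mL × 2895 mL ÷ 34200 µg/mL = 3.50 mL
calcium chloride dihydrate: 0.617 g/L × 2.895 L = 1.79 g
L-proline: 1.91 g/L × 2.895 L = 5.53 g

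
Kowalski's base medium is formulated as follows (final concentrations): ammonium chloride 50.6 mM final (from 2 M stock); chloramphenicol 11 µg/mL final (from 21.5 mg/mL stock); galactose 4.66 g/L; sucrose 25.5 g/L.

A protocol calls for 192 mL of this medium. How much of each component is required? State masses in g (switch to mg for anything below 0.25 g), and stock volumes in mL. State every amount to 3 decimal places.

Scale factor relative to 1 L: 0.192.
ammonium chloride: V = C2·V2/C1 = 50.6 mM × 192 mL ÷ 2000 mM = 4.858 mL
chloramphenicol: C1V1 = C2V2 → 11 µg/mL × 192 mL ÷ 21500 µg/mL = 0.098 mL
galactose: 4.66 g/L × 0.192 L = 0.895 g
sucrose: 25.5 g/L × 0.192 L = 4.896 g

ammonium chloride 4.858 mL; chloramphenicol 0.098 mL; galactose 0.895 g; sucrose 4.896 g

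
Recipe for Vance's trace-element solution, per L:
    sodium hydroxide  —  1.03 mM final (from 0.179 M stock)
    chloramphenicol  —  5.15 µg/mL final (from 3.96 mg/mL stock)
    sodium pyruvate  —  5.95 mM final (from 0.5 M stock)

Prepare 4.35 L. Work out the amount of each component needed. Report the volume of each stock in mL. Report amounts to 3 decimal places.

Working volume: 4.35 L.
sodium hydroxide: dilute stock: 1.03 mM × 4350 mL ÷ 179 mM = 25.031 mL
chloramphenicol: dilute stock: 5.15 µg/mL × 4350 mL ÷ 3960 µg/mL = 5.657 mL
sodium pyruvate: C1V1 = C2V2 → 5.95 mM × 4350 mL ÷ 500 mM = 51.765 mL

sodium hydroxide 25.031 mL; chloramphenicol 5.657 mL; sodium pyruvate 51.765 mL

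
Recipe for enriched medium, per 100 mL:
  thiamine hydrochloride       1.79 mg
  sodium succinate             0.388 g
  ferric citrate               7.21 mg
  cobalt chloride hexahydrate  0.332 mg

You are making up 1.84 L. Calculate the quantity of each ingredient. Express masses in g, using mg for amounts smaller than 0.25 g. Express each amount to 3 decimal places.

Ratio of target to recipe volume: 1840 / 100 = 18.4.
thiamine hydrochloride: 1.79 mg × (1840 mL / 100 mL) = 32.936 mg
sodium succinate: 0.388 g × (1840 mL / 100 mL) = 7.139 g
ferric citrate: 7.21 mg × (1840 mL / 100 mL) = 132.664 mg
cobalt chloride hexahydrate: 0.332 mg × (1840 mL / 100 mL) = 6.109 mg

thiamine hydrochloride 32.936 mg; sodium succinate 7.139 g; ferric citrate 132.664 mg; cobalt chloride hexahydrate 6.109 mg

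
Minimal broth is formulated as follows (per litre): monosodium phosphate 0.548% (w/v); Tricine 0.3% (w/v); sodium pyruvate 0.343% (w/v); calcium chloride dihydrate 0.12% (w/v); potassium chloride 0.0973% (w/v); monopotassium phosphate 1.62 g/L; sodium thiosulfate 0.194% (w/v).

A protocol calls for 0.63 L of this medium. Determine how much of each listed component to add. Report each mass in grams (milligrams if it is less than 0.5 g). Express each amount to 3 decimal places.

Working volume: 0.63 L.
monosodium phosphate: 0.548% w/v = 5.48 g/L → 5.48 × 0.63 L = 3.452 g
Tricine: 0.3 g per 100 mL × 630 mL ÷ 100 = 1.890 g
sodium pyruvate: 0.343% w/v = 3.43 g/L → 3.43 × 0.63 L = 2.161 g
calcium chloride dihydrate: 0.12 g per 100 mL × 630 mL ÷ 100 = 0.756 g
potassium chloride: 0.0973 g per 100 mL × 630 mL ÷ 100 = 0.613 g
monopotassium phosphate: 1.62 g/L × 0.63 L = 1.021 g
sodium thiosulfate: 0.194 g per 100 mL × 630 mL ÷ 100 = 1.222 g

monosodium phosphate 3.452 g; Tricine 1.890 g; sodium pyruvate 2.161 g; calcium chloride dihydrate 0.756 g; potassium chloride 0.613 g; monopotassium phosphate 1.021 g; sodium thiosulfate 1.222 g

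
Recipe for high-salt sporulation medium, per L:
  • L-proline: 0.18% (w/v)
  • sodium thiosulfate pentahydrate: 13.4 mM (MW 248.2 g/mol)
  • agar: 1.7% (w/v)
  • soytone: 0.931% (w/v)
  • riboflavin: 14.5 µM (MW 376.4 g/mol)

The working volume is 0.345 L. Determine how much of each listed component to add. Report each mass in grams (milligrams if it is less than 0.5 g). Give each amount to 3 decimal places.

L-proline 0.621 g; sodium thiosulfate pentahydrate 1.147 g; agar 5.865 g; soytone 3.212 g; riboflavin 1.883 mg

Scale factor relative to 1 L: 0.345.
L-proline: 0.18 g per 100 mL × 345 mL ÷ 100 = 0.621 g
sodium thiosulfate pentahydrate: 13.4 mmol/L × 248.2 g/mol × 0.345 L ÷ 1000 = 1.147 g
agar: 1.7% w/v = 17 g/L → 17 × 0.345 L = 5.865 g
soytone: 0.931 g per 100 mL × 345 mL ÷ 100 = 3.212 g
riboflavin: 14.5 µmol/L × 376.4 g/mol × 0.345 L ÷ 1000 = 1.883 mg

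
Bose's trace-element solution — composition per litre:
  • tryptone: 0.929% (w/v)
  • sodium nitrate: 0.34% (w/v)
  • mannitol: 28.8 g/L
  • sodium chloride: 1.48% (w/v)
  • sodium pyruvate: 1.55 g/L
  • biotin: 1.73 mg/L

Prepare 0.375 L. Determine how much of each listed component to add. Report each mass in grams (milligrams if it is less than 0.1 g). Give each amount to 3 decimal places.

Scale factor relative to 1 L: 0.375.
tryptone: 0.929 g per 100 mL × 375 mL ÷ 100 = 3.484 g
sodium nitrate: 0.34 g per 100 mL × 375 mL ÷ 100 = 1.275 g
mannitol: 28.8 g/L × 0.375 L = 10.800 g
sodium chloride: 1.48 g per 100 mL × 375 mL ÷ 100 = 5.550 g
sodium pyruvate: 1.55 g/L × 0.375 L = 0.581 g
biotin: 1.73 mg/L × 0.375 L = 0.649 mg

tryptone 3.484 g; sodium nitrate 1.275 g; mannitol 10.800 g; sodium chloride 5.550 g; sodium pyruvate 0.581 g; biotin 0.649 mg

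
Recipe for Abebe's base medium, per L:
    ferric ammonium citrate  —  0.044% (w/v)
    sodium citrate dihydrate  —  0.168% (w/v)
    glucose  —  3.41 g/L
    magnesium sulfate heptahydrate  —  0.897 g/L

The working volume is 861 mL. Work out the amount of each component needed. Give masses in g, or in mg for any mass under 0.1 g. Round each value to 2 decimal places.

ferric ammonium citrate 0.38 g; sodium citrate dihydrate 1.45 g; glucose 2.94 g; magnesium sulfate heptahydrate 0.77 g

Target volume = 861 mL = 0.861 L.
ferric ammonium citrate: 0.044 g per 100 mL × 861 mL ÷ 100 = 0.38 g
sodium citrate dihydrate: 0.168% w/v = 1.68 g/L → 1.68 × 0.861 L = 1.45 g
glucose: 3.41 g/L × 0.861 L = 2.94 g
magnesium sulfate heptahydrate: 0.897 g/L × 0.861 L = 0.77 g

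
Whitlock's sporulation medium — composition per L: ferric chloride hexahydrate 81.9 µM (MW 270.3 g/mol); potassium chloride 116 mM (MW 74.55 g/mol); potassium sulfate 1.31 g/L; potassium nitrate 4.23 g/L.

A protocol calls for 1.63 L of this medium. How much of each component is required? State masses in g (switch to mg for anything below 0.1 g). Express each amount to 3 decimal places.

Working volume: 1.63 L.
ferric chloride hexahydrate: 81.9 µmol/L × 270.3 g/mol × 1.63 L ÷ 1000 = 36.084 mg
potassium chloride: 116 mmol/L × 74.55 g/mol × 1.63 L ÷ 1000 = 14.096 g
potassium sulfate: 1.31 g/L × 1.63 L = 2.135 g
potassium nitrate: 4.23 g/L × 1.63 L = 6.895 g

ferric chloride hexahydrate 36.084 mg; potassium chloride 14.096 g; potassium sulfate 2.135 g; potassium nitrate 6.895 g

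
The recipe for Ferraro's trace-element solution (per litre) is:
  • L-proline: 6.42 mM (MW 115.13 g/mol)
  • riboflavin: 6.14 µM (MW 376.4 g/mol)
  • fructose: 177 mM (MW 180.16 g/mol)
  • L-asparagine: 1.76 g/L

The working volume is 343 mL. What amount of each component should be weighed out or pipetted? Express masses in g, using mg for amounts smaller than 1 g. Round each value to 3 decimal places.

Target volume = 343 mL = 0.343 L.
L-proline: 6.42 mmol/L × 115.13 mg/mmol × 0.343 L = 253.523 mg
riboflavin: 6.14 µmol/L × 376.4 g/mol × 0.343 L ÷ 1000 = 0.793 mg
fructose: 177 mmol/L × 180.16 g/mol × 0.343 L ÷ 1000 = 10.938 g
L-asparagine: 1.76 g/L × 0.343 L = 0.60368 g = 603.680 mg

L-proline 253.523 mg; riboflavin 0.793 mg; fructose 10.938 g; L-asparagine 603.680 mg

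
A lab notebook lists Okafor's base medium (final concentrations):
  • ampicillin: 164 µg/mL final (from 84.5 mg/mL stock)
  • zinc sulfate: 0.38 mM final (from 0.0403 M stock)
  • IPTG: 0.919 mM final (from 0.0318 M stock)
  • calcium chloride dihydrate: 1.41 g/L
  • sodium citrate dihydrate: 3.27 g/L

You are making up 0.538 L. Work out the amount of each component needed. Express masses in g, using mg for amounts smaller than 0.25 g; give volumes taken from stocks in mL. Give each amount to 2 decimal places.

ampicillin 1.04 mL; zinc sulfate 5.07 mL; IPTG 15.55 mL; calcium chloride dihydrate 0.76 g; sodium citrate dihydrate 1.76 g

Scale factor relative to 1 L: 0.538.
ampicillin: V = C2·V2/C1 = 164 µg/mL × 538 mL ÷ 84500 µg/mL = 1.04 mL
zinc sulfate: dilute stock: 0.38 mM × 538 mL ÷ 40.3 mM = 5.07 mL
IPTG: dilute stock: 0.919 mM × 538 mL ÷ 31.8 mM = 15.55 mL
calcium chloride dihydrate: 1.41 g/L × 0.538 L = 0.76 g
sodium citrate dihydrate: 3.27 g/L × 0.538 L = 1.76 g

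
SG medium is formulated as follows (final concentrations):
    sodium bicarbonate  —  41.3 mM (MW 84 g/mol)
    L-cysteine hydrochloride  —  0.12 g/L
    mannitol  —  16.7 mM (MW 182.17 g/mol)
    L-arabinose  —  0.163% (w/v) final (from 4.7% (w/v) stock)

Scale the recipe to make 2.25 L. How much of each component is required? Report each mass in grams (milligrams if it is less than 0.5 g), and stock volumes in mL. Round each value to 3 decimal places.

sodium bicarbonate 7.806 g; L-cysteine hydrochloride 270.000 mg; mannitol 6.845 g; L-arabinose 78.032 mL

Working volume: 2.25 L.
sodium bicarbonate: 41.3 mmol/L × 84 g/mol × 2.25 L ÷ 1000 = 7.806 g
L-cysteine hydrochloride: 0.12 g/L × 2.25 L = 0.27 g = 270.000 mg
mannitol: 16.7 mmol/L × 182.17 g/mol × 2.25 L ÷ 1000 = 6.845 g
L-arabinose: V = C2·V2/C1 = 0.163% ÷ 4.7% × 2250 mL = 78.032 mL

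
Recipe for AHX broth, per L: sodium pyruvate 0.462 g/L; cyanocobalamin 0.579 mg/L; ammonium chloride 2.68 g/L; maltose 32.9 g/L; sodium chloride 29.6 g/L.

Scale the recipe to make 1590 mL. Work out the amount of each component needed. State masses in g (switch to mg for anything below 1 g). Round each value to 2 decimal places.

sodium pyruvate 734.58 mg; cyanocobalamin 0.92 mg; ammonium chloride 4.26 g; maltose 52.31 g; sodium chloride 47.06 g

Scale factor relative to 1 L: 1.59.
sodium pyruvate: 0.462 g/L × 1.59 L = 0.73458 g = 734.58 mg
cyanocobalamin: 0.579 mg/L × 1.59 L = 0.92 mg
ammonium chloride: 2.68 g/L × 1.59 L = 4.26 g
maltose: 32.9 g/L × 1.59 L = 52.31 g
sodium chloride: 29.6 g/L × 1.59 L = 47.06 g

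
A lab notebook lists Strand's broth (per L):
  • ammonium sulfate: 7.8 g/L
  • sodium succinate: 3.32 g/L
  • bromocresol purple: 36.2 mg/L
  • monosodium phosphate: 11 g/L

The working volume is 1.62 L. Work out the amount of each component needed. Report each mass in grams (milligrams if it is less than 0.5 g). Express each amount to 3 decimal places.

Scale factor relative to 1 L: 1.62.
ammonium sulfate: 7.8 g/L × 1.62 L = 12.636 g
sodium succinate: 3.32 g/L × 1.62 L = 5.378 g
bromocresol purple: 36.2 mg/L × 1.62 L = 58.644 mg
monosodium phosphate: 11 g/L × 1.62 L = 17.820 g

ammonium sulfate 12.636 g; sodium succinate 5.378 g; bromocresol purple 58.644 mg; monosodium phosphate 17.820 g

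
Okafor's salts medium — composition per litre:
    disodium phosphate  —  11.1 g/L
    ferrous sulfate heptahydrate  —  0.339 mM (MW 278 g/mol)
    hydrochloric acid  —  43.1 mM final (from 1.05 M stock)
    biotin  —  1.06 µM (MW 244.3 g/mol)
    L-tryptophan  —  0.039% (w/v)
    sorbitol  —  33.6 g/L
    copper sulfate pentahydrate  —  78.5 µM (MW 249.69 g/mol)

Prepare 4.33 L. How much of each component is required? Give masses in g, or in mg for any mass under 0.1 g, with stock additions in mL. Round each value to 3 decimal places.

disodium phosphate 48.063 g; ferrous sulfate heptahydrate 0.408 g; hydrochloric acid 177.736 mL; biotin 1.121 mg; L-tryptophan 1.689 g; sorbitol 145.488 g; copper sulfate pentahydrate 84.871 mg

Working volume: 4.33 L.
disodium phosphate: 11.1 g/L × 4.33 L = 48.063 g
ferrous sulfate heptahydrate: 0.339 mmol/L × 278 g/mol × 4.33 L ÷ 1000 = 0.408 g
hydrochloric acid: C1V1 = C2V2 → 43.1 mM × 4330 mL ÷ 1050 mM = 177.736 mL
biotin: 1.06 µmol/L × 244.3 g/mol × 4.33 L ÷ 1000 = 1.121 mg
L-tryptophan: 0.039 g per 100 mL × 4330 mL ÷ 100 = 1.689 g
sorbitol: 33.6 g/L × 4.33 L = 145.488 g
copper sulfate pentahydrate: 78.5 µmol/L × 249.69 g/mol × 4.33 L ÷ 1000 = 84.871 mg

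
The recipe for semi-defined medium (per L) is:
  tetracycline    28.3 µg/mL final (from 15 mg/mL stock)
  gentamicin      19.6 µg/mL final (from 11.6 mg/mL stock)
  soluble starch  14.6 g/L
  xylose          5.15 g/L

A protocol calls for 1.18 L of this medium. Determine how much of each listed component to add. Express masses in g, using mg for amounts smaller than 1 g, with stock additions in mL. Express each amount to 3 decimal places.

Working volume: 1.18 L.
tetracycline: dilute stock: 28.3 µg/mL × 1180 mL ÷ 15000 µg/mL = 2.226 mL
gentamicin: C1V1 = C2V2 → 19.6 µg/mL × 1180 mL ÷ 11600 µg/mL = 1.994 mL
soluble starch: 14.6 g/L × 1.18 L = 17.228 g
xylose: 5.15 g/L × 1.18 L = 6.077 g

tetracycline 2.226 mL; gentamicin 1.994 mL; soluble starch 17.228 g; xylose 6.077 g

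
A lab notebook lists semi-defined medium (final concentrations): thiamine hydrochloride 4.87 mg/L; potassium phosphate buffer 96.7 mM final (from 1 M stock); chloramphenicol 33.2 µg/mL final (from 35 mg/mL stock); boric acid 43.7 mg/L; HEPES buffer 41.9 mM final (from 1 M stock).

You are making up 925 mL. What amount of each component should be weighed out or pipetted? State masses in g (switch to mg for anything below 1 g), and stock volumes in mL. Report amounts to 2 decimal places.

Scale factor relative to 1 L: 0.925.
thiamine hydrochloride: 4.87 mg/L × 0.925 L = 4.50 mg
potassium phosphate buffer: V = C2·V2/C1 = 96.7 mM × 925 mL ÷ 1000 mM = 89.45 mL
chloramphenicol: C1V1 = C2V2 → 33.2 µg/mL × 925 mL ÷ 35000 µg/mL = 0.88 mL
boric acid: 43.7 mg/L × 0.925 L = 40.42 mg
HEPES buffer: C1V1 = C2V2 → 41.9 mM × 925 mL ÷ 1000 mM = 38.76 mL

thiamine hydrochloride 4.50 mg; potassium phosphate buffer 89.45 mL; chloramphenicol 0.88 mL; boric acid 40.42 mg; HEPES buffer 38.76 mL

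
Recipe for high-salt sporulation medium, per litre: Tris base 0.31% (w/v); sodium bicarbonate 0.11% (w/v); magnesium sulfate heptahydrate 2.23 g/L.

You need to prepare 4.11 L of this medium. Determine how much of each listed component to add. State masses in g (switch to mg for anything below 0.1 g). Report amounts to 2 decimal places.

Tris base 12.74 g; sodium bicarbonate 4.52 g; magnesium sulfate heptahydrate 9.17 g

Working volume: 4.11 L.
Tris base: 0.31 g per 100 mL × 4110 mL ÷ 100 = 12.74 g
sodium bicarbonate: 0.11% w/v = 1.1 g/L → 1.1 × 4.11 L = 4.52 g
magnesium sulfate heptahydrate: 2.23 g/L × 4.11 L = 9.17 g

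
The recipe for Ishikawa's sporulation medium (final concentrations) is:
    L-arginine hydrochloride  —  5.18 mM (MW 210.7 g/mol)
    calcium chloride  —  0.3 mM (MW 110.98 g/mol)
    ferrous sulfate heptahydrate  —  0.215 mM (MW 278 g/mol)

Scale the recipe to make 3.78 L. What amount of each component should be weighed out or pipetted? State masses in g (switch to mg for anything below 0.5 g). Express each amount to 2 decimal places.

L-arginine hydrochloride 4.13 g; calcium chloride 125.85 mg; ferrous sulfate heptahydrate 225.93 mg

Working volume: 3.78 L.
L-arginine hydrochloride: 5.18 mmol/L × 210.7 g/mol × 3.78 L ÷ 1000 = 4.13 g
calcium chloride: 0.3 mmol/L × 110.98 mg/mmol × 3.78 L = 125.85 mg
ferrous sulfate heptahydrate: 0.215 mmol/L × 278 mg/mmol × 3.78 L = 225.93 mg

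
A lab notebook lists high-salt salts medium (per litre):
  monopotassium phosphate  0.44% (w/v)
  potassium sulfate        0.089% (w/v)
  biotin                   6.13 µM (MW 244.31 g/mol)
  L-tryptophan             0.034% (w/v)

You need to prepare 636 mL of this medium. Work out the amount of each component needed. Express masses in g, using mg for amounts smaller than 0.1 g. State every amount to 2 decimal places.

Working volume: 636 mL = 0.636 L.
monopotassium phosphate: 0.44% w/v = 4.4 g/L → 4.4 × 0.636 L = 2.80 g
potassium sulfate: 0.089 g per 100 mL × 636 mL ÷ 100 = 0.57 g
biotin: 6.13 µmol/L × 244.31 g/mol × 0.636 L ÷ 1000 = 0.95 mg
L-tryptophan: 0.034 g per 100 mL × 636 mL ÷ 100 = 0.22 g

monopotassium phosphate 2.80 g; potassium sulfate 0.57 g; biotin 0.95 mg; L-tryptophan 0.22 g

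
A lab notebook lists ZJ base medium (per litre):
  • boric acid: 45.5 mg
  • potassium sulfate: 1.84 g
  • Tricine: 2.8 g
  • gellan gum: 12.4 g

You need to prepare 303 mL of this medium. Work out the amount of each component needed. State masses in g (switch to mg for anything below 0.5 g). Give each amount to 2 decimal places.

boric acid 13.79 mg; potassium sulfate 0.56 g; Tricine 0.85 g; gellan gum 3.76 g

Ratio of target to recipe volume: 303 / 1000 = 0.303.
boric acid: 45.5 mg × (303 mL / 1000 mL) = 13.79 mg
potassium sulfate: 1.84 g × (303 mL / 1000 mL) = 0.56 g
Tricine: 2.8 g × (303 mL / 1000 mL) = 0.85 g
gellan gum: 12.4 g × (303 mL / 1000 mL) = 3.76 g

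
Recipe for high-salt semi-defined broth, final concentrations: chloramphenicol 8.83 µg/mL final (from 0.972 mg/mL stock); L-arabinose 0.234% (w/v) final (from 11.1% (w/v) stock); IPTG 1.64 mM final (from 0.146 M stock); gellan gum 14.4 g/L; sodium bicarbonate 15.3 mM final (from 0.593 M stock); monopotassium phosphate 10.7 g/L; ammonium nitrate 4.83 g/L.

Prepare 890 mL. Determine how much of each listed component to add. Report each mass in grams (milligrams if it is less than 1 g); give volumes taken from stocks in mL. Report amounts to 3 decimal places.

chloramphenicol 8.085 mL; L-arabinose 18.762 mL; IPTG 9.997 mL; gellan gum 12.816 g; sodium bicarbonate 22.963 mL; monopotassium phosphate 9.523 g; ammonium nitrate 4.299 g

Target volume = 890 mL = 0.89 L.
chloramphenicol: C1V1 = C2V2 → 8.83 µg/mL × 890 mL ÷ 972 µg/mL = 8.085 mL
L-arabinose: C1V1 = C2V2 → 0.234% ÷ 11.1% × 890 mL = 18.762 mL
IPTG: dilute stock: 1.64 mM × 890 mL ÷ 146 mM = 9.997 mL
gellan gum: 14.4 g/L × 0.89 L = 12.816 g
sodium bicarbonate: dilute stock: 15.3 mM × 890 mL ÷ 593 mM = 22.963 mL
monopotassium phosphate: 10.7 g/L × 0.89 L = 9.523 g
ammonium nitrate: 4.83 g/L × 0.89 L = 4.299 g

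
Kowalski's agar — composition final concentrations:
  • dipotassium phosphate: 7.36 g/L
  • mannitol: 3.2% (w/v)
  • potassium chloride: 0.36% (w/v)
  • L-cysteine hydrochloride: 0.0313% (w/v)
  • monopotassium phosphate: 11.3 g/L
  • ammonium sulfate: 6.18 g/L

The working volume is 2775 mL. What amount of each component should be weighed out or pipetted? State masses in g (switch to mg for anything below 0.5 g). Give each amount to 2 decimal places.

dipotassium phosphate 20.42 g; mannitol 88.80 g; potassium chloride 9.99 g; L-cysteine hydrochloride 0.87 g; monopotassium phosphate 31.36 g; ammonium sulfate 17.15 g

Target volume = 2775 mL = 2.775 L.
dipotassium phosphate: 7.36 g/L × 2.775 L = 20.42 g
mannitol: 3.2 g per 100 mL × 2775 mL ÷ 100 = 88.80 g
potassium chloride: 0.36 g per 100 mL × 2775 mL ÷ 100 = 9.99 g
L-cysteine hydrochloride: 0.0313% w/v = 0.313 g/L → 0.313 × 2.775 L = 0.87 g
monopotassium phosphate: 11.3 g/L × 2.775 L = 31.36 g
ammonium sulfate: 6.18 g/L × 2.775 L = 17.15 g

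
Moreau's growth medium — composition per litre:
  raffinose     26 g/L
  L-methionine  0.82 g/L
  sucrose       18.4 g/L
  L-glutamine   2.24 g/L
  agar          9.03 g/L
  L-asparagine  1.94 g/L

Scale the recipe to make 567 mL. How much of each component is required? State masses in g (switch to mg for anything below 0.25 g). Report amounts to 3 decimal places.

Working volume: 567 mL = 0.567 L.
raffinose: 26 g/L × 0.567 L = 14.742 g
L-methionine: 0.82 g/L × 0.567 L = 0.465 g
sucrose: 18.4 g/L × 0.567 L = 10.433 g
L-glutamine: 2.24 g/L × 0.567 L = 1.270 g
agar: 9.03 g/L × 0.567 L = 5.120 g
L-asparagine: 1.94 g/L × 0.567 L = 1.100 g

raffinose 14.742 g; L-methionine 0.465 g; sucrose 10.433 g; L-glutamine 1.270 g; agar 5.120 g; L-asparagine 1.100 g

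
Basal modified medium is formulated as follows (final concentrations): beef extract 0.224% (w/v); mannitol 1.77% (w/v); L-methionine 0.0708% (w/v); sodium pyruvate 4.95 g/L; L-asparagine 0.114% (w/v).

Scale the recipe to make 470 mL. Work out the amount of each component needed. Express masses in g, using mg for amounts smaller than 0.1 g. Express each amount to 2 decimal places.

beef extract 1.05 g; mannitol 8.32 g; L-methionine 0.33 g; sodium pyruvate 2.33 g; L-asparagine 0.54 g

Scale factor relative to 1 L: 0.47.
beef extract: 0.224 g per 100 mL × 470 mL ÷ 100 = 1.05 g
mannitol: 1.77 g per 100 mL × 470 mL ÷ 100 = 8.32 g
L-methionine: 0.0708 g per 100 mL × 470 mL ÷ 100 = 0.33 g
sodium pyruvate: 4.95 g/L × 0.47 L = 2.33 g
L-asparagine: 0.114% w/v = 1.14 g/L → 1.14 × 0.47 L = 0.54 g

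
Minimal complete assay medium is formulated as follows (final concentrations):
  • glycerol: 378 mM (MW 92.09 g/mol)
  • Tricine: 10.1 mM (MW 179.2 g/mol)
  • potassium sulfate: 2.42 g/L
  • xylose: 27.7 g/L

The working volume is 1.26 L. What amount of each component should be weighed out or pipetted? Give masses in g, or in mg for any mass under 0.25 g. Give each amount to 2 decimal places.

Scale factor relative to 1 L: 1.26.
glycerol: 378 mmol/L × 92.09 g/mol × 1.26 L ÷ 1000 = 43.86 g
Tricine: 10.1 mmol/L × 179.2 g/mol × 1.26 L ÷ 1000 = 2.28 g
potassium sulfate: 2.42 g/L × 1.26 L = 3.05 g
xylose: 27.7 g/L × 1.26 L = 34.90 g

glycerol 43.86 g; Tricine 2.28 g; potassium sulfate 3.05 g; xylose 34.90 g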